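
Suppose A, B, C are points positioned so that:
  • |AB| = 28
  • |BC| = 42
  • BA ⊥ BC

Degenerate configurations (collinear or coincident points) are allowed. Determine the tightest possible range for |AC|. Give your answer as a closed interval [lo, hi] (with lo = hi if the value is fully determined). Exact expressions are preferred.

|AC| = 14·√(13)  (≈ 50.4777)

|AB| ∈ {28}
|BC| ∈ {42}
|AC| ∈ {14·√(13)}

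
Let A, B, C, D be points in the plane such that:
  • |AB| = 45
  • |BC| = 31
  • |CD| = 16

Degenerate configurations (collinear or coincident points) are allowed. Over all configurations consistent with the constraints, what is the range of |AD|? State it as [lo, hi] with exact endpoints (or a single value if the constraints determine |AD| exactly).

|AB| ∈ {45}
|BC| ∈ {31}
|CD| ∈ {16}
|AC| ∈ [14, 76]
|BD| ∈ [15, 47]
|AD| ∈ [0, 92]

|AD| ∈ [0, 92]  (≈ [0.0000, 92.0000])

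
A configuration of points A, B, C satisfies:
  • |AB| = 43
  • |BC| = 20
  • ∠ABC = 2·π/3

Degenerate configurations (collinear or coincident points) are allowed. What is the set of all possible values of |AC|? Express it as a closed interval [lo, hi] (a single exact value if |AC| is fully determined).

|AC| = √(3109)  (≈ 55.7584)

|AB| ∈ {43}
|BC| ∈ {20}
|AC| ∈ {√(3109)}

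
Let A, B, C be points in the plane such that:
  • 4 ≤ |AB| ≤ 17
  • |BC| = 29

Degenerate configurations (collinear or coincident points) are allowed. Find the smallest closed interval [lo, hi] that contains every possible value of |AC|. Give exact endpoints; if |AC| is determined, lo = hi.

|AB| ∈ [4, 17]
|BC| ∈ {29}
|AC| ∈ [12, 46]

|AC| ∈ [12, 46]  (≈ [12.0000, 46.0000])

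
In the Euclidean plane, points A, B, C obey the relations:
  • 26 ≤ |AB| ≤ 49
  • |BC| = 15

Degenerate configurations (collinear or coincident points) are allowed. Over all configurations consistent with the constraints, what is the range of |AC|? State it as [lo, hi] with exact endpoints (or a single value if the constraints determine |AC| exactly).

|AC| ∈ [11, 64]  (≈ [11.0000, 64.0000])

|AB| ∈ [26, 49]
|BC| ∈ {15}
|AC| ∈ [11, 64]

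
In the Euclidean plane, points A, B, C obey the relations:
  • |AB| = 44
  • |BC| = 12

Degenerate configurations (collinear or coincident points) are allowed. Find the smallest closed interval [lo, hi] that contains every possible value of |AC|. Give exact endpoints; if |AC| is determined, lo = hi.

|AB| ∈ {44}
|BC| ∈ {12}
|AC| ∈ [32, 56]

|AC| ∈ [32, 56]  (≈ [32.0000, 56.0000])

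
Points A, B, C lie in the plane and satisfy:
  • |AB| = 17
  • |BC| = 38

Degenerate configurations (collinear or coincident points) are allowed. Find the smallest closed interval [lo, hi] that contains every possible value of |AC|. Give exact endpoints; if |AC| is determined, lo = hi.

|AC| ∈ [21, 55]  (≈ [21.0000, 55.0000])

|AB| ∈ {17}
|BC| ∈ {38}
|AC| ∈ [21, 55]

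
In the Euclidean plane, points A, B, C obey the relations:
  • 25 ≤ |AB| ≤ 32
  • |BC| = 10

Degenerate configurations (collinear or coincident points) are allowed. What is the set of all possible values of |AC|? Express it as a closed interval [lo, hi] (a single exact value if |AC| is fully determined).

|AB| ∈ [25, 32]
|BC| ∈ {10}
|AC| ∈ [15, 42]

|AC| ∈ [15, 42]  (≈ [15.0000, 42.0000])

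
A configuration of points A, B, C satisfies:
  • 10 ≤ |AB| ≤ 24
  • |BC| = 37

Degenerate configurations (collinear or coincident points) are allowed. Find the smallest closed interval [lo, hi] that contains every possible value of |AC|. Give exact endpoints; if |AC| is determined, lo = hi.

|AB| ∈ [10, 24]
|BC| ∈ {37}
|AC| ∈ [13, 61]

|AC| ∈ [13, 61]  (≈ [13.0000, 61.0000])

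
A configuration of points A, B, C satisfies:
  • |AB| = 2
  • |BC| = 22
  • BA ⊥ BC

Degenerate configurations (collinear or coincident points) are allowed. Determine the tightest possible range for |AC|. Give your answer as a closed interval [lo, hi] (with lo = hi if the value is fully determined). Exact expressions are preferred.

|AC| = 2·√(122)  (≈ 22.0907)

|AB| ∈ {2}
|BC| ∈ {22}
|AC| ∈ {2·√(122)}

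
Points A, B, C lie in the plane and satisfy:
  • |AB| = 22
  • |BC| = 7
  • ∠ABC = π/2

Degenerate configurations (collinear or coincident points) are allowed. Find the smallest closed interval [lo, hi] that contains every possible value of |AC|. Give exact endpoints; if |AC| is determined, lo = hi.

|AC| = √(533)  (≈ 23.0868)

|AB| ∈ {22}
|BC| ∈ {7}
|AC| ∈ {√(533)}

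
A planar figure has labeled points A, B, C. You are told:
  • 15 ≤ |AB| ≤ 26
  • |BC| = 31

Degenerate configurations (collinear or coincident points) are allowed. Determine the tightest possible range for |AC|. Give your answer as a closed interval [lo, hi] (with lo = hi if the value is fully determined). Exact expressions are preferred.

|AB| ∈ [15, 26]
|BC| ∈ {31}
|AC| ∈ [5, 57]

|AC| ∈ [5, 57]  (≈ [5.0000, 57.0000])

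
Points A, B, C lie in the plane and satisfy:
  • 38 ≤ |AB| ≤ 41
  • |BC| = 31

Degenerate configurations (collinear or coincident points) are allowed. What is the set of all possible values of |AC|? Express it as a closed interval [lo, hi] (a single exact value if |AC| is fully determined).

|AB| ∈ [38, 41]
|BC| ∈ {31}
|AC| ∈ [7, 72]

|AC| ∈ [7, 72]  (≈ [7.0000, 72.0000])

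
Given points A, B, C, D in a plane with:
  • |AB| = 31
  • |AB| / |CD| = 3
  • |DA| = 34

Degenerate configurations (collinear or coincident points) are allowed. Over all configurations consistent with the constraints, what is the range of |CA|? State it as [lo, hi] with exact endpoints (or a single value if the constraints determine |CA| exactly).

|AB| ∈ {31}
|AD| ∈ {34}
|CD| ∈ {31/3}
|BD| ∈ [3, 65]
|AC| ∈ [71/3, 133/3]
|BC| ∈ [0, 226/3]

|CA| ∈ [71/3, 133/3]  (≈ [23.6667, 44.3333])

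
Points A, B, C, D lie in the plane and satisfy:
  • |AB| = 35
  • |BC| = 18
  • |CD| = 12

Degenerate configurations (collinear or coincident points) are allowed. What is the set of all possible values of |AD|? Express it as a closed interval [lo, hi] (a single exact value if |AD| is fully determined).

|AB| ∈ {35}
|BC| ∈ {18}
|CD| ∈ {12}
|AC| ∈ [17, 53]
|BD| ∈ [6, 30]
|AD| ∈ [5, 65]

|AD| ∈ [5, 65]  (≈ [5.0000, 65.0000])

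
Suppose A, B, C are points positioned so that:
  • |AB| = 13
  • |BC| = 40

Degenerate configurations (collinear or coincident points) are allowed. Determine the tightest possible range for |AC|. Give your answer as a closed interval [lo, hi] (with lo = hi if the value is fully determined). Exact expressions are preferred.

|AB| ∈ {13}
|BC| ∈ {40}
|AC| ∈ [27, 53]

|AC| ∈ [27, 53]  (≈ [27.0000, 53.0000])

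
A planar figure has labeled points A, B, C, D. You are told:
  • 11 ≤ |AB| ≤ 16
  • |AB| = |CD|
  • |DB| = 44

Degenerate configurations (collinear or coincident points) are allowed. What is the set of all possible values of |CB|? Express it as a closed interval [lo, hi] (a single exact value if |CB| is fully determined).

|CB| ∈ [28, 60]  (≈ [28.0000, 60.0000])

|AB| ∈ [11, 16]
|BD| ∈ {44}
|CD| ∈ [11, 16]
|AD| ∈ [28, 60]
|BC| ∈ [28, 60]
|AC| ∈ [12, 76]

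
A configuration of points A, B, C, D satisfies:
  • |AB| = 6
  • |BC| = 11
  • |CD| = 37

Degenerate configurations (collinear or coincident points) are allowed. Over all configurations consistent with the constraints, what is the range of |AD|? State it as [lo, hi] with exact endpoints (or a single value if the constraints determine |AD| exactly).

|AB| ∈ {6}
|BC| ∈ {11}
|CD| ∈ {37}
|AC| ∈ [5, 17]
|BD| ∈ [26, 48]
|AD| ∈ [20, 54]

|AD| ∈ [20, 54]  (≈ [20.0000, 54.0000])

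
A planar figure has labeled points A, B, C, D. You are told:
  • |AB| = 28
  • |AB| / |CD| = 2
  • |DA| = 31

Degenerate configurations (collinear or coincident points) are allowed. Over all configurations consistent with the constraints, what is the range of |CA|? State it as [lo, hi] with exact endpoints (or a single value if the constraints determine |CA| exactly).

|AB| ∈ {28}
|AD| ∈ {31}
|CD| ∈ {14}
|BD| ∈ [3, 59]
|AC| ∈ [17, 45]
|BC| ∈ [0, 73]

|CA| ∈ [17, 45]  (≈ [17.0000, 45.0000])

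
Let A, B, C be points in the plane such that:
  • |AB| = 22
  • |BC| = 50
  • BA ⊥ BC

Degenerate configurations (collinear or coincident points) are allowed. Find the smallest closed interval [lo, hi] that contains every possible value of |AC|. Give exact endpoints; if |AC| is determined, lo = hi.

|AC| = 2·√(746)  (≈ 54.6260)

|AB| ∈ {22}
|BC| ∈ {50}
|AC| ∈ {2·√(746)}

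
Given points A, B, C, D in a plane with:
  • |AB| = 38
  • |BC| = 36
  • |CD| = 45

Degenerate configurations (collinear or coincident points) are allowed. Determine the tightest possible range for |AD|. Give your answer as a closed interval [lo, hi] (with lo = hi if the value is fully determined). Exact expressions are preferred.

|AB| ∈ {38}
|BC| ∈ {36}
|CD| ∈ {45}
|AC| ∈ [2, 74]
|BD| ∈ [9, 81]
|AD| ∈ [0, 119]

|AD| ∈ [0, 119]  (≈ [0.0000, 119.0000])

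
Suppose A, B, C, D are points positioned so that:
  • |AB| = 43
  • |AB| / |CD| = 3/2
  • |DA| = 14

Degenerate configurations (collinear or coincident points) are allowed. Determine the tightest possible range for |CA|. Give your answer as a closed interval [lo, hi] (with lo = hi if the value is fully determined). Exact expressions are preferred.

|CA| ∈ [44/3, 128/3]  (≈ [14.6667, 42.6667])

|AB| ∈ {43}
|AD| ∈ {14}
|CD| ∈ {86/3}
|BD| ∈ [29, 57]
|AC| ∈ [44/3, 128/3]
|BC| ∈ [1/3, 257/3]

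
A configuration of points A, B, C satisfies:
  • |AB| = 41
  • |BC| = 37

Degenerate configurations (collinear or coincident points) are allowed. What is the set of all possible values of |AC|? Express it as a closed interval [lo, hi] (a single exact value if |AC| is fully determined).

|AC| ∈ [4, 78]  (≈ [4.0000, 78.0000])

|AB| ∈ {41}
|BC| ∈ {37}
|AC| ∈ [4, 78]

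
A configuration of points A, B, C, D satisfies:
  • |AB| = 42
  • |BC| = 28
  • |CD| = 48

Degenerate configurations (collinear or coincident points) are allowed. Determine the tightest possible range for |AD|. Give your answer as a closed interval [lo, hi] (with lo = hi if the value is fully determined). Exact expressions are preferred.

|AB| ∈ {42}
|BC| ∈ {28}
|CD| ∈ {48}
|AC| ∈ [14, 70]
|BD| ∈ [20, 76]
|AD| ∈ [0, 118]

|AD| ∈ [0, 118]  (≈ [0.0000, 118.0000])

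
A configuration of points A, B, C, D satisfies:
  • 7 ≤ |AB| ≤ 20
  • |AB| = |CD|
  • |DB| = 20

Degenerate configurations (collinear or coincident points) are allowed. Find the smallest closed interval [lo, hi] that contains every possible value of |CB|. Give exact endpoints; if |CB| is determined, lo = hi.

|AB| ∈ [7, 20]
|BD| ∈ {20}
|CD| ∈ [7, 20]
|AD| ∈ [0, 40]
|BC| ∈ [0, 40]
|AC| ∈ [0, 60]

|CB| ∈ [0, 40]  (≈ [0.0000, 40.0000])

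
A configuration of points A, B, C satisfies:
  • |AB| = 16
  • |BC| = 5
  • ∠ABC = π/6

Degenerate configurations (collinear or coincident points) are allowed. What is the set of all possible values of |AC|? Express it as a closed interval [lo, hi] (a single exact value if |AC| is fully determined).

|AB| ∈ {16}
|BC| ∈ {5}
|AC| ∈ {√(281 - 80·√(3))}

|AC| = √(281 - 80·√(3))  (≈ 11.9347)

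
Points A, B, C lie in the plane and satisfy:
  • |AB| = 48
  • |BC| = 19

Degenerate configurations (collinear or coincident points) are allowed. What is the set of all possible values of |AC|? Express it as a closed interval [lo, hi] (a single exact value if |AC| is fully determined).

|AC| ∈ [29, 67]  (≈ [29.0000, 67.0000])

|AB| ∈ {48}
|BC| ∈ {19}
|AC| ∈ [29, 67]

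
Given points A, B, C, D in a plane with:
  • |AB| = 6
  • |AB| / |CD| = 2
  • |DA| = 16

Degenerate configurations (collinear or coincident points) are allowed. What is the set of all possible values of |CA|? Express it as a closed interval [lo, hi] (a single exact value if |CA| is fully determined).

|CA| ∈ [13, 19]  (≈ [13.0000, 19.0000])

|AB| ∈ {6}
|AD| ∈ {16}
|CD| ∈ {3}
|BD| ∈ [10, 22]
|AC| ∈ [13, 19]
|BC| ∈ [7, 25]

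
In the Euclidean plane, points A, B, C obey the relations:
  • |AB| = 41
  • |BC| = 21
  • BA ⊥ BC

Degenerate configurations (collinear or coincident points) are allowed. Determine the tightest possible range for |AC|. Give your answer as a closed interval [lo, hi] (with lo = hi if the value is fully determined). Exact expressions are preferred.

|AC| = √(2122)  (≈ 46.0652)

|AB| ∈ {41}
|BC| ∈ {21}
|AC| ∈ {√(2122)}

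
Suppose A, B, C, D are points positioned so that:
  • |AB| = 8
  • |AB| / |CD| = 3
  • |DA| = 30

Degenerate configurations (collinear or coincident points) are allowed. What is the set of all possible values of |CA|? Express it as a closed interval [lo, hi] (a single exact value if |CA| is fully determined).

|CA| ∈ [82/3, 98/3]  (≈ [27.3333, 32.6667])

|AB| ∈ {8}
|AD| ∈ {30}
|CD| ∈ {8/3}
|BD| ∈ [22, 38]
|AC| ∈ [82/3, 98/3]
|BC| ∈ [58/3, 122/3]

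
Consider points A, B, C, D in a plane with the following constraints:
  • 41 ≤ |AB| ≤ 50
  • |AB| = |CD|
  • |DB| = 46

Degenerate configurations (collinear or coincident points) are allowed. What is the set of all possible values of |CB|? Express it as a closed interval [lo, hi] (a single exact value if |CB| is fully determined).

|CB| ∈ [0, 96]  (≈ [0.0000, 96.0000])

|AB| ∈ [41, 50]
|BD| ∈ {46}
|CD| ∈ [41, 50]
|AD| ∈ [0, 96]
|BC| ∈ [0, 96]
|AC| ∈ [0, 146]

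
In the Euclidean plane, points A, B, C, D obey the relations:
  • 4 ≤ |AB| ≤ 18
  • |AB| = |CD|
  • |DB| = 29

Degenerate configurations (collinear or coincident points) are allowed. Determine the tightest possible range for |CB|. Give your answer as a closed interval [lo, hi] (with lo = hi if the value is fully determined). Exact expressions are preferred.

|AB| ∈ [4, 18]
|BD| ∈ {29}
|CD| ∈ [4, 18]
|AD| ∈ [11, 47]
|BC| ∈ [11, 47]
|AC| ∈ [0, 65]

|CB| ∈ [11, 47]  (≈ [11.0000, 47.0000])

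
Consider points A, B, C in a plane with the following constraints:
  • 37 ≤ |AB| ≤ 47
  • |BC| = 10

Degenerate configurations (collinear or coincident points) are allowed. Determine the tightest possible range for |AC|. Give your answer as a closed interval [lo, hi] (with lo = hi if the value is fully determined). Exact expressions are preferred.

|AC| ∈ [27, 57]  (≈ [27.0000, 57.0000])

|AB| ∈ [37, 47]
|BC| ∈ {10}
|AC| ∈ [27, 57]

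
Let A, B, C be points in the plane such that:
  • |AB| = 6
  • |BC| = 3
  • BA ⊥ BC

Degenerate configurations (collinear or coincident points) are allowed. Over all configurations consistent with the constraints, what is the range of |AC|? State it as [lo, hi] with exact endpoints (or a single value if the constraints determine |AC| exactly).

|AC| = 3·√(5)  (≈ 6.7082)

|AB| ∈ {6}
|BC| ∈ {3}
|AC| ∈ {3·√(5)}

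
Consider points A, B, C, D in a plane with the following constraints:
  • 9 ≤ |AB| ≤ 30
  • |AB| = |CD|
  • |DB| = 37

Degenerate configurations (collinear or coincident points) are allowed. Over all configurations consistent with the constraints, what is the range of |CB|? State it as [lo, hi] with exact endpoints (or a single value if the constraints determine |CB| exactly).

|CB| ∈ [7, 67]  (≈ [7.0000, 67.0000])

|AB| ∈ [9, 30]
|BD| ∈ {37}
|CD| ∈ [9, 30]
|AD| ∈ [7, 67]
|BC| ∈ [7, 67]
|AC| ∈ [0, 97]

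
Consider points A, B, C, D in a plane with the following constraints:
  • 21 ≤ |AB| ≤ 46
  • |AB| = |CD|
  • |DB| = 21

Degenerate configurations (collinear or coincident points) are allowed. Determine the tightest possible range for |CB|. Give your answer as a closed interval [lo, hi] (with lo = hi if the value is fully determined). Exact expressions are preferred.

|CB| ∈ [0, 67]  (≈ [0.0000, 67.0000])

|AB| ∈ [21, 46]
|BD| ∈ {21}
|CD| ∈ [21, 46]
|AD| ∈ [0, 67]
|BC| ∈ [0, 67]
|AC| ∈ [0, 113]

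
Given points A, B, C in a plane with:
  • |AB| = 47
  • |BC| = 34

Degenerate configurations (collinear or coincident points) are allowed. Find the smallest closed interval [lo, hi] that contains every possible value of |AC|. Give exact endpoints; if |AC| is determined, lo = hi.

|AC| ∈ [13, 81]  (≈ [13.0000, 81.0000])

|AB| ∈ {47}
|BC| ∈ {34}
|AC| ∈ [13, 81]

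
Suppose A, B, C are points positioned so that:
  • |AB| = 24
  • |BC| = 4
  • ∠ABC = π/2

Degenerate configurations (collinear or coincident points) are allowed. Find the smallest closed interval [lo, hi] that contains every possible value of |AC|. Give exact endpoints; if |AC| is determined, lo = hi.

|AC| = 4·√(37)  (≈ 24.3311)

|AB| ∈ {24}
|BC| ∈ {4}
|AC| ∈ {4·√(37)}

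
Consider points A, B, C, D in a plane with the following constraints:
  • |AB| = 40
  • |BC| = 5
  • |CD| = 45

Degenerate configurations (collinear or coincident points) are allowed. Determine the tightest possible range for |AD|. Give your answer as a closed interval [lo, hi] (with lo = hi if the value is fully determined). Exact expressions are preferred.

|AD| ∈ [0, 90]  (≈ [0.0000, 90.0000])

|AB| ∈ {40}
|BC| ∈ {5}
|CD| ∈ {45}
|AC| ∈ [35, 45]
|BD| ∈ [40, 50]
|AD| ∈ [0, 90]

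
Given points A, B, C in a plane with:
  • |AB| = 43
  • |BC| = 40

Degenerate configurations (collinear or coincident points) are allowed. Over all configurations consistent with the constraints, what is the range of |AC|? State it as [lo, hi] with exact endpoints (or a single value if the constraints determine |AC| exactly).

|AB| ∈ {43}
|BC| ∈ {40}
|AC| ∈ [3, 83]

|AC| ∈ [3, 83]  (≈ [3.0000, 83.0000])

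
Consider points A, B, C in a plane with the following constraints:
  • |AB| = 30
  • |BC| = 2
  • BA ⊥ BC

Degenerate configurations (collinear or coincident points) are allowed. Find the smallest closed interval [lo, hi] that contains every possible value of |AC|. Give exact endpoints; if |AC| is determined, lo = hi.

|AC| = 2·√(226)  (≈ 30.0666)

|AB| ∈ {30}
|BC| ∈ {2}
|AC| ∈ {2·√(226)}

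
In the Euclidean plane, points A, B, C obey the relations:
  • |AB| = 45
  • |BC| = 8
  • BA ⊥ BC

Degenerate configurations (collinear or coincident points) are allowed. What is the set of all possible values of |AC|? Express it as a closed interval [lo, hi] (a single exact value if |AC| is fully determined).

|AB| ∈ {45}
|BC| ∈ {8}
|AC| ∈ {√(2089)}

|AC| = √(2089)  (≈ 45.7056)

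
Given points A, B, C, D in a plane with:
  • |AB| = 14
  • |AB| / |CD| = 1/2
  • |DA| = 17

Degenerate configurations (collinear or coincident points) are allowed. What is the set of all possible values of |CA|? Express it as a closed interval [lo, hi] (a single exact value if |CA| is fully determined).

|CA| ∈ [11, 45]  (≈ [11.0000, 45.0000])

|AB| ∈ {14}
|AD| ∈ {17}
|CD| ∈ {28}
|BD| ∈ [3, 31]
|AC| ∈ [11, 45]
|BC| ∈ [0, 59]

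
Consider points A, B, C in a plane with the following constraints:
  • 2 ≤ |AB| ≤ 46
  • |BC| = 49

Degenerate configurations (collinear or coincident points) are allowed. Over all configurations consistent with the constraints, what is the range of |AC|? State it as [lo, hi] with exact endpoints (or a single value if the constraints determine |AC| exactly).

|AC| ∈ [3, 95]  (≈ [3.0000, 95.0000])

|AB| ∈ [2, 46]
|BC| ∈ {49}
|AC| ∈ [3, 95]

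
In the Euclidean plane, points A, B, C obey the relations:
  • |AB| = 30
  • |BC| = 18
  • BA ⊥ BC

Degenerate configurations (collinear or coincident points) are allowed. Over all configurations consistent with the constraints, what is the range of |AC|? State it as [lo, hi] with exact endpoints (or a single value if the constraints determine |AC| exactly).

|AC| = 6·√(34)  (≈ 34.9857)

|AB| ∈ {30}
|BC| ∈ {18}
|AC| ∈ {6·√(34)}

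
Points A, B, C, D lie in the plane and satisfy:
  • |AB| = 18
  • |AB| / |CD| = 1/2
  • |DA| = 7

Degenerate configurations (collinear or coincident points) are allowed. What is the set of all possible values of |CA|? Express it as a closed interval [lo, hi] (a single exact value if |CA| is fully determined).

|AB| ∈ {18}
|AD| ∈ {7}
|CD| ∈ {36}
|BD| ∈ [11, 25]
|AC| ∈ [29, 43]
|BC| ∈ [11, 61]

|CA| ∈ [29, 43]  (≈ [29.0000, 43.0000])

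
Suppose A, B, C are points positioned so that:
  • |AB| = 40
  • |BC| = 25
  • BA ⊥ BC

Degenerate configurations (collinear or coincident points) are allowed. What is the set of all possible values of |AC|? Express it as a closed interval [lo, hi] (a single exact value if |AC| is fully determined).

|AC| = 5·√(89)  (≈ 47.1699)

|AB| ∈ {40}
|BC| ∈ {25}
|AC| ∈ {5·√(89)}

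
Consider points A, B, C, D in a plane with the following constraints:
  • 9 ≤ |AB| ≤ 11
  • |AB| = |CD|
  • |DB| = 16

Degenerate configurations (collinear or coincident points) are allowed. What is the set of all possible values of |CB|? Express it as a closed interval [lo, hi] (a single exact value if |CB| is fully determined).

|AB| ∈ [9, 11]
|BD| ∈ {16}
|CD| ∈ [9, 11]
|AD| ∈ [5, 27]
|BC| ∈ [5, 27]
|AC| ∈ [0, 38]

|CB| ∈ [5, 27]  (≈ [5.0000, 27.0000])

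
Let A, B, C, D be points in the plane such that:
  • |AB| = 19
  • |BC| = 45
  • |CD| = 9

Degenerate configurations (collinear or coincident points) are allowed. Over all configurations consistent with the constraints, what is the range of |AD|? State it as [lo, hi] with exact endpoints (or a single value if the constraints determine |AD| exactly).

|AB| ∈ {19}
|BC| ∈ {45}
|CD| ∈ {9}
|AC| ∈ [26, 64]
|BD| ∈ [36, 54]
|AD| ∈ [17, 73]

|AD| ∈ [17, 73]  (≈ [17.0000, 73.0000])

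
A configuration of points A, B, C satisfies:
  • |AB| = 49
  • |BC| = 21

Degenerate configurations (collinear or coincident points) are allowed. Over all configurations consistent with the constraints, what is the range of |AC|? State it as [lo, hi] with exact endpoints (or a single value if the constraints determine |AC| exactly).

|AC| ∈ [28, 70]  (≈ [28.0000, 70.0000])

|AB| ∈ {49}
|BC| ∈ {21}
|AC| ∈ [28, 70]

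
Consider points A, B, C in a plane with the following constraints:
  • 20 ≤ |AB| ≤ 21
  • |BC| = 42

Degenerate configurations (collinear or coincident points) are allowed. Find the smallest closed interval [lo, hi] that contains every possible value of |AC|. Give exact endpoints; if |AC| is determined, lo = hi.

|AB| ∈ [20, 21]
|BC| ∈ {42}
|AC| ∈ [21, 63]

|AC| ∈ [21, 63]  (≈ [21.0000, 63.0000])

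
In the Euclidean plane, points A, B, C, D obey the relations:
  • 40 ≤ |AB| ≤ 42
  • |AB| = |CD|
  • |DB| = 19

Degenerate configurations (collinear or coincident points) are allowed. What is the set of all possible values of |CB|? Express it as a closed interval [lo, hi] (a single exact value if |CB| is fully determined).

|CB| ∈ [21, 61]  (≈ [21.0000, 61.0000])

|AB| ∈ [40, 42]
|BD| ∈ {19}
|CD| ∈ [40, 42]
|AD| ∈ [21, 61]
|BC| ∈ [21, 61]
|AC| ∈ [0, 103]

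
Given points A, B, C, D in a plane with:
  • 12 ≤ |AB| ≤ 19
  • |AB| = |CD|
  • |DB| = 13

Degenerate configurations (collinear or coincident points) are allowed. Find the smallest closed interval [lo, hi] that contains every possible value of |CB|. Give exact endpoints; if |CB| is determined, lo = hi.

|AB| ∈ [12, 19]
|BD| ∈ {13}
|CD| ∈ [12, 19]
|AD| ∈ [0, 32]
|BC| ∈ [0, 32]
|AC| ∈ [0, 51]

|CB| ∈ [0, 32]  (≈ [0.0000, 32.0000])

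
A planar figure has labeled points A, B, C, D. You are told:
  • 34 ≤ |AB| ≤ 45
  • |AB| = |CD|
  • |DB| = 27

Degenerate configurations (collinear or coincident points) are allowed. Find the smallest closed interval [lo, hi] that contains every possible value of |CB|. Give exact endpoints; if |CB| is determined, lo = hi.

|AB| ∈ [34, 45]
|BD| ∈ {27}
|CD| ∈ [34, 45]
|AD| ∈ [7, 72]
|BC| ∈ [7, 72]
|AC| ∈ [0, 117]

|CB| ∈ [7, 72]  (≈ [7.0000, 72.0000])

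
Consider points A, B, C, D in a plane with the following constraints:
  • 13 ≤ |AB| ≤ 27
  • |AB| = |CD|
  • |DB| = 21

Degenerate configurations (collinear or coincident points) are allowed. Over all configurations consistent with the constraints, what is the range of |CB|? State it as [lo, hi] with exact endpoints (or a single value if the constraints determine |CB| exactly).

|CB| ∈ [0, 48]  (≈ [0.0000, 48.0000])

|AB| ∈ [13, 27]
|BD| ∈ {21}
|CD| ∈ [13, 27]
|AD| ∈ [0, 48]
|BC| ∈ [0, 48]
|AC| ∈ [0, 75]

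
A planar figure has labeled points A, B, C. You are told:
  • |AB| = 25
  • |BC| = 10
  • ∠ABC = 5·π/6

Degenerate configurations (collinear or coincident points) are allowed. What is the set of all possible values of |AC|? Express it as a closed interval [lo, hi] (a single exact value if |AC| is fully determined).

|AC| = 5·√(10·√(3) + 29)  (≈ 34.0296)

|AB| ∈ {25}
|BC| ∈ {10}
|AC| ∈ {5·√(10·√(3) + 29)}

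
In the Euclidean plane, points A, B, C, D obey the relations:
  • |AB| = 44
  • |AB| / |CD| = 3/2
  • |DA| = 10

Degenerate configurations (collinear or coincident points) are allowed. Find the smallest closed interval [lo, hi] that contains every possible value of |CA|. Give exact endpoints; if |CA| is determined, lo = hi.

|CA| ∈ [58/3, 118/3]  (≈ [19.3333, 39.3333])

|AB| ∈ {44}
|AD| ∈ {10}
|CD| ∈ {88/3}
|BD| ∈ [34, 54]
|AC| ∈ [58/3, 118/3]
|BC| ∈ [14/3, 250/3]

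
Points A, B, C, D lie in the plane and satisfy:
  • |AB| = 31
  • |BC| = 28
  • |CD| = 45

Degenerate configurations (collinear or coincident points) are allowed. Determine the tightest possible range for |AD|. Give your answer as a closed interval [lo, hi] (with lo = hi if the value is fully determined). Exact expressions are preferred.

|AB| ∈ {31}
|BC| ∈ {28}
|CD| ∈ {45}
|AC| ∈ [3, 59]
|BD| ∈ [17, 73]
|AD| ∈ [0, 104]

|AD| ∈ [0, 104]  (≈ [0.0000, 104.0000])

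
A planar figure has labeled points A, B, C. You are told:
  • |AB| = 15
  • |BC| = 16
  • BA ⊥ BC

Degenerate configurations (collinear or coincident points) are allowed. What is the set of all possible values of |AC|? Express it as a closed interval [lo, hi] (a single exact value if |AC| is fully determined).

|AB| ∈ {15}
|BC| ∈ {16}
|AC| ∈ {√(481)}

|AC| = √(481)  (≈ 21.9317)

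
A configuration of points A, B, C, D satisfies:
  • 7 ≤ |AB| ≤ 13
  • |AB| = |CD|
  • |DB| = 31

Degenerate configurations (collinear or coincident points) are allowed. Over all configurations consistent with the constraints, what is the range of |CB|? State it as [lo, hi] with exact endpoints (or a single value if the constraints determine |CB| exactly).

|AB| ∈ [7, 13]
|BD| ∈ {31}
|CD| ∈ [7, 13]
|AD| ∈ [18, 44]
|BC| ∈ [18, 44]
|AC| ∈ [5, 57]

|CB| ∈ [18, 44]  (≈ [18.0000, 44.0000])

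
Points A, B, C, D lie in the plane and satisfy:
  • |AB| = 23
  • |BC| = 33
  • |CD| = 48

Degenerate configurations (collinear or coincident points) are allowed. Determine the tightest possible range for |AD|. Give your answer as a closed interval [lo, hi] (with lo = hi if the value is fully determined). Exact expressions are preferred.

|AB| ∈ {23}
|BC| ∈ {33}
|CD| ∈ {48}
|AC| ∈ [10, 56]
|BD| ∈ [15, 81]
|AD| ∈ [0, 104]

|AD| ∈ [0, 104]  (≈ [0.0000, 104.0000])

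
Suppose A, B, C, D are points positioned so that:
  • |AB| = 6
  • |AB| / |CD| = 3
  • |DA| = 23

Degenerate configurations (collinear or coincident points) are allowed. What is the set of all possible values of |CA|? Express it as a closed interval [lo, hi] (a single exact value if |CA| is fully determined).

|CA| ∈ [21, 25]  (≈ [21.0000, 25.0000])

|AB| ∈ {6}
|AD| ∈ {23}
|CD| ∈ {2}
|BD| ∈ [17, 29]
|AC| ∈ [21, 25]
|BC| ∈ [15, 31]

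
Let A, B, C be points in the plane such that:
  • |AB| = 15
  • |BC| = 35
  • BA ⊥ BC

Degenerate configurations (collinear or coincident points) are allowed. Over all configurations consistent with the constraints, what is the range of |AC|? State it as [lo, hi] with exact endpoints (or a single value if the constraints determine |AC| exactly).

|AB| ∈ {15}
|BC| ∈ {35}
|AC| ∈ {5·√(58)}

|AC| = 5·√(58)  (≈ 38.0789)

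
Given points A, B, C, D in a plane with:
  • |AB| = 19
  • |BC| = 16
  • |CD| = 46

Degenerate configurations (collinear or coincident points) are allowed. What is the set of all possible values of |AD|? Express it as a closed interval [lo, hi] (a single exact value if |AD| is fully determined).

|AD| ∈ [11, 81]  (≈ [11.0000, 81.0000])

|AB| ∈ {19}
|BC| ∈ {16}
|CD| ∈ {46}
|AC| ∈ [3, 35]
|BD| ∈ [30, 62]
|AD| ∈ [11, 81]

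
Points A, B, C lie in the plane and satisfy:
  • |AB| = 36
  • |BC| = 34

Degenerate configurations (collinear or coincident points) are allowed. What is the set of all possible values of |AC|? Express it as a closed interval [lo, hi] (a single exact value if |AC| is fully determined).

|AC| ∈ [2, 70]  (≈ [2.0000, 70.0000])

|AB| ∈ {36}
|BC| ∈ {34}
|AC| ∈ [2, 70]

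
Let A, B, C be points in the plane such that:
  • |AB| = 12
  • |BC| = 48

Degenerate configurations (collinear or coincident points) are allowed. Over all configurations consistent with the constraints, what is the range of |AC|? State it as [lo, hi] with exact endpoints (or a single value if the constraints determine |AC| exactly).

|AC| ∈ [36, 60]  (≈ [36.0000, 60.0000])

|AB| ∈ {12}
|BC| ∈ {48}
|AC| ∈ [36, 60]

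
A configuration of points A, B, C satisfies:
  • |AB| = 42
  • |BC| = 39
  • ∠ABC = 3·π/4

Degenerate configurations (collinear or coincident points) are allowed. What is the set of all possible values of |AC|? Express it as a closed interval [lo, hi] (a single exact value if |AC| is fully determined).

|AB| ∈ {42}
|BC| ∈ {39}
|AC| ∈ {3·√(182·√(2) + 365)}

|AC| = 3·√(182·√(2) + 365)  (≈ 74.8430)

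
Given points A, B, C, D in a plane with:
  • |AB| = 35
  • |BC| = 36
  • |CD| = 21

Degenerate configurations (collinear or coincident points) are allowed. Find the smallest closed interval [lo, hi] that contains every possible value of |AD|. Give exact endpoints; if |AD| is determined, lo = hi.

|AB| ∈ {35}
|BC| ∈ {36}
|CD| ∈ {21}
|AC| ∈ [1, 71]
|BD| ∈ [15, 57]
|AD| ∈ [0, 92]

|AD| ∈ [0, 92]  (≈ [0.0000, 92.0000])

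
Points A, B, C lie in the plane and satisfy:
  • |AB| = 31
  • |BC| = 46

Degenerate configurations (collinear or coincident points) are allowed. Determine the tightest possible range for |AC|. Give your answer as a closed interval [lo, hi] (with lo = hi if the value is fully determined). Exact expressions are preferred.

|AB| ∈ {31}
|BC| ∈ {46}
|AC| ∈ [15, 77]

|AC| ∈ [15, 77]  (≈ [15.0000, 77.0000])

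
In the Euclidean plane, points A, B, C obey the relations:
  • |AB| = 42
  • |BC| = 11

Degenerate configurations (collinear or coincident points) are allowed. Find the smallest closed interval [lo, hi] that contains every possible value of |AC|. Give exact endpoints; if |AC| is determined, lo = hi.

|AB| ∈ {42}
|BC| ∈ {11}
|AC| ∈ [31, 53]

|AC| ∈ [31, 53]  (≈ [31.0000, 53.0000])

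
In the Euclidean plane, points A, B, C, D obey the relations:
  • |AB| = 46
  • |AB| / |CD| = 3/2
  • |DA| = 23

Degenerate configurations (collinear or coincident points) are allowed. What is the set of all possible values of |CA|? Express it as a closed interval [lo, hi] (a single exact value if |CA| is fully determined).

|AB| ∈ {46}
|AD| ∈ {23}
|CD| ∈ {92/3}
|BD| ∈ [23, 69]
|AC| ∈ [23/3, 161/3]
|BC| ∈ [0, 299/3]

|CA| ∈ [23/3, 161/3]  (≈ [7.6667, 53.6667])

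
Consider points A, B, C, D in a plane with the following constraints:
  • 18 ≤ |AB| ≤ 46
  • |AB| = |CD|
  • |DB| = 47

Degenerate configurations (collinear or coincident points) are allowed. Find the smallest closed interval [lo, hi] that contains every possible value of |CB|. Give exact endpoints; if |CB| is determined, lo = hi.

|AB| ∈ [18, 46]
|BD| ∈ {47}
|CD| ∈ [18, 46]
|AD| ∈ [1, 93]
|BC| ∈ [1, 93]
|AC| ∈ [0, 139]

|CB| ∈ [1, 93]  (≈ [1.0000, 93.0000])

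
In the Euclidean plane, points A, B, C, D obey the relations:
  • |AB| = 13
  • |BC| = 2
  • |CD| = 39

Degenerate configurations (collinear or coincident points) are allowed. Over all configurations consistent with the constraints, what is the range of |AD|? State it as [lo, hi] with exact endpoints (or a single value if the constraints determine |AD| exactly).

|AB| ∈ {13}
|BC| ∈ {2}
|CD| ∈ {39}
|AC| ∈ [11, 15]
|BD| ∈ [37, 41]
|AD| ∈ [24, 54]

|AD| ∈ [24, 54]  (≈ [24.0000, 54.0000])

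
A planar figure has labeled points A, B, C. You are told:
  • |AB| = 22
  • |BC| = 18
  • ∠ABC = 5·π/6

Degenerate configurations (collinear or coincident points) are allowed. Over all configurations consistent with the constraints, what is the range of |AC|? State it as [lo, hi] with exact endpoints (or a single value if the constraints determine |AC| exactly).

|AC| = 2·√(99·√(3) + 202)  (≈ 38.6509)

|AB| ∈ {22}
|BC| ∈ {18}
|AC| ∈ {2·√(99·√(3) + 202)}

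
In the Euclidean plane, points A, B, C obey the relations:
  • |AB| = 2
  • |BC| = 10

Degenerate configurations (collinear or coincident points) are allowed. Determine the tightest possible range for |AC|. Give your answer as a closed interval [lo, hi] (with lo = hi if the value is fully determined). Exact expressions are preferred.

|AC| ∈ [8, 12]  (≈ [8.0000, 12.0000])

|AB| ∈ {2}
|BC| ∈ {10}
|AC| ∈ [8, 12]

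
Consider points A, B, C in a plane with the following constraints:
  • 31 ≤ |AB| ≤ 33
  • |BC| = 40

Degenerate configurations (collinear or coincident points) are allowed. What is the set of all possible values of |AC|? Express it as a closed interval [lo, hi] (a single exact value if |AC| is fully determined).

|AC| ∈ [7, 73]  (≈ [7.0000, 73.0000])

|AB| ∈ [31, 33]
|BC| ∈ {40}
|AC| ∈ [7, 73]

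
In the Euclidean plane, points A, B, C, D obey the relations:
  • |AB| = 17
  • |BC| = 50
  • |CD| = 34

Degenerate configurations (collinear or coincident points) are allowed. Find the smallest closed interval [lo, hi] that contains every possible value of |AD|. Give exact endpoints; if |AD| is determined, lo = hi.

|AB| ∈ {17}
|BC| ∈ {50}
|CD| ∈ {34}
|AC| ∈ [33, 67]
|BD| ∈ [16, 84]
|AD| ∈ [0, 101]

|AD| ∈ [0, 101]  (≈ [0.0000, 101.0000])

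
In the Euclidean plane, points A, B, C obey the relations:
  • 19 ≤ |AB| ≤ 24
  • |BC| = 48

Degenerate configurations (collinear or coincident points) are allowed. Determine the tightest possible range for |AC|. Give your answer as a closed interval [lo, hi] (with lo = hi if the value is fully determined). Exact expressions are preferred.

|AB| ∈ [19, 24]
|BC| ∈ {48}
|AC| ∈ [24, 72]

|AC| ∈ [24, 72]  (≈ [24.0000, 72.0000])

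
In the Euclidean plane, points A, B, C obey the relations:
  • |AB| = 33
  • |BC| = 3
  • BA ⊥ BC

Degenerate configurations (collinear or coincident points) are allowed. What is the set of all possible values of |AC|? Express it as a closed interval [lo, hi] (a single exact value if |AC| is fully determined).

|AB| ∈ {33}
|BC| ∈ {3}
|AC| ∈ {3·√(122)}

|AC| = 3·√(122)  (≈ 33.1361)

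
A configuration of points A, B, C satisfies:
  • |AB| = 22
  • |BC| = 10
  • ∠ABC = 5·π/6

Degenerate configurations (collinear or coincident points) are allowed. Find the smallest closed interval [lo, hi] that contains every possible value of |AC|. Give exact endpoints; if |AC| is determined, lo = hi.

|AB| ∈ {22}
|BC| ∈ {10}
|AC| ∈ {2·√(55·√(3) + 146)}

|AC| = 2·√(55·√(3) + 146)  (≈ 31.0653)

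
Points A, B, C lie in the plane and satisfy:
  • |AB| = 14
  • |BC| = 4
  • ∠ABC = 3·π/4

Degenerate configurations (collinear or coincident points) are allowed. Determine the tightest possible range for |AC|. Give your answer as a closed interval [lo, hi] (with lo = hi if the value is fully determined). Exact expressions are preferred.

|AB| ∈ {14}
|BC| ∈ {4}
|AC| ∈ {2·√(14·√(2) + 53)}

|AC| = 2·√(14·√(2) + 53)  (≈ 17.0645)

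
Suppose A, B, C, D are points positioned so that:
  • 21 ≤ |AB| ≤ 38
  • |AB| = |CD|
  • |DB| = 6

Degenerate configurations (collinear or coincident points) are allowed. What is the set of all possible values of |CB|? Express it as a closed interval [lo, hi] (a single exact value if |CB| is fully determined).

|CB| ∈ [15, 44]  (≈ [15.0000, 44.0000])

|AB| ∈ [21, 38]
|BD| ∈ {6}
|CD| ∈ [21, 38]
|AD| ∈ [15, 44]
|BC| ∈ [15, 44]
|AC| ∈ [0, 82]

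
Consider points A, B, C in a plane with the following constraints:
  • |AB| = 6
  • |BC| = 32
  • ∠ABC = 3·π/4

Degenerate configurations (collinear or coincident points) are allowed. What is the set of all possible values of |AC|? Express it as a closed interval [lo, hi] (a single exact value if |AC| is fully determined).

|AC| = 2·√(48·√(2) + 265)  (≈ 36.4901)

|AB| ∈ {6}
|BC| ∈ {32}
|AC| ∈ {2·√(48·√(2) + 265)}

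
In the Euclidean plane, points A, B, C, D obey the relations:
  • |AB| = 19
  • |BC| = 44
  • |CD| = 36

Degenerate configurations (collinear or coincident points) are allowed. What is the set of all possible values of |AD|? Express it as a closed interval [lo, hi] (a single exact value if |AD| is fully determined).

|AD| ∈ [0, 99]  (≈ [0.0000, 99.0000])

|AB| ∈ {19}
|BC| ∈ {44}
|CD| ∈ {36}
|AC| ∈ [25, 63]
|BD| ∈ [8, 80]
|AD| ∈ [0, 99]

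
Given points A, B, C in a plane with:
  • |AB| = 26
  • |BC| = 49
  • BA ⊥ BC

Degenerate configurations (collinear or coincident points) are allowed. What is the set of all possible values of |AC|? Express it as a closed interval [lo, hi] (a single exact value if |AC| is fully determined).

|AB| ∈ {26}
|BC| ∈ {49}
|AC| ∈ {√(3077)}

|AC| = √(3077)  (≈ 55.4707)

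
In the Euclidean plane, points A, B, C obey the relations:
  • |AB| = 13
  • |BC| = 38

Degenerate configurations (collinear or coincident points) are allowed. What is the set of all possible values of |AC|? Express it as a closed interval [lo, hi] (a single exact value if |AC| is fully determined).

|AC| ∈ [25, 51]  (≈ [25.0000, 51.0000])

|AB| ∈ {13}
|BC| ∈ {38}
|AC| ∈ [25, 51]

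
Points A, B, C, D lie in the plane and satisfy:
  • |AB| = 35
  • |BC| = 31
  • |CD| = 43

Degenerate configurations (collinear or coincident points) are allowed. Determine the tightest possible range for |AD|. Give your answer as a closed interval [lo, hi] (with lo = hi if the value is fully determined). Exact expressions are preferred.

|AB| ∈ {35}
|BC| ∈ {31}
|CD| ∈ {43}
|AC| ∈ [4, 66]
|BD| ∈ [12, 74]
|AD| ∈ [0, 109]

|AD| ∈ [0, 109]  (≈ [0.0000, 109.0000])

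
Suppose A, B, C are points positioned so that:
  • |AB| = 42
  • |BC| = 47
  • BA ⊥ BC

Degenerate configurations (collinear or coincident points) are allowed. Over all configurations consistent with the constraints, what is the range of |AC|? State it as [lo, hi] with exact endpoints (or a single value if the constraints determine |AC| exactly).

|AC| = √(3973)  (≈ 63.0317)

|AB| ∈ {42}
|BC| ∈ {47}
|AC| ∈ {√(3973)}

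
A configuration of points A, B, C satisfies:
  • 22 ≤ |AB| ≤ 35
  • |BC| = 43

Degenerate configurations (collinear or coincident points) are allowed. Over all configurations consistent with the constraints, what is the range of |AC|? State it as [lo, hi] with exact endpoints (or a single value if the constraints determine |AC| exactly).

|AB| ∈ [22, 35]
|BC| ∈ {43}
|AC| ∈ [8, 78]

|AC| ∈ [8, 78]  (≈ [8.0000, 78.0000])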